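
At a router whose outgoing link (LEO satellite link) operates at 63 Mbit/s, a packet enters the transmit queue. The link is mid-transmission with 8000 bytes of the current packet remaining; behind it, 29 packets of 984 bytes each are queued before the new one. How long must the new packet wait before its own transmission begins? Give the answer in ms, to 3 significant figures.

Each queued packet: L/R = 7872/63000000 = 0.124952 ms.
29 queued → 3.62362 ms.
Plus remaining 64000 bits of current packet: 1.01587 ms.
Queuing delay = 4.64 ms.

4.64 ms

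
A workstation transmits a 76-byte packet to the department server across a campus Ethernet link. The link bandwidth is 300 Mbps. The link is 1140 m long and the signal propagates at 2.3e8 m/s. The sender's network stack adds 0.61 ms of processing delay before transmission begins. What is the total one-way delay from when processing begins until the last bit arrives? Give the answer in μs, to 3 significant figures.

L = 76 × 8 = 608 bits.
Transmission delay = L/R = 608 / 300000000 = 2.02667 μs.
Propagation delay = d/s = 1140 m / 2.3e+08 m/s = 4.95652 μs.
Plus processing delay 0.61 ms = 610 μs.
Total = 617 μs.

617 μs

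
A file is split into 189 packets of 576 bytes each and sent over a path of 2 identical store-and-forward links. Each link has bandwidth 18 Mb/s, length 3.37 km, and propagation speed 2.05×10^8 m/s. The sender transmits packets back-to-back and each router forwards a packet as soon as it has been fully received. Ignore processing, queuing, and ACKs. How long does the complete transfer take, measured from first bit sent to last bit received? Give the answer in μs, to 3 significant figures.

Per-hop transmission t_tx = L/R = 4608/18000000 = 256 μs.
Per-hop propagation t_prop = 3370/2.05e+08 = 16.439 μs.
Pipeline fill: first packet needs 2·t_tx to clear all hops; remaining 188 packets each add one t_tx.
Total = (2+189-1)·t_tx + 2·t_prop = 190·256 + 2·16.439 = 48700 μs.

48700 μs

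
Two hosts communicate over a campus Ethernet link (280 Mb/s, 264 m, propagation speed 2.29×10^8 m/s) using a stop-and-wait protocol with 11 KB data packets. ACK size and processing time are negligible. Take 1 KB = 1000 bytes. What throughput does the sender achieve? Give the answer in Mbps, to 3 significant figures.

t_tx = L/R = 88000/280000000 = 0.000314286 s.
t_prop = 264/229000000 = 1.15284e-06 s; RTT = 2.30568e-06 s.
Cycle = t_tx + RTT = 0.000316591 s.
Throughput = L / cycle = 88000 / 0.000316591 = 278 Mbps.

278 Mbps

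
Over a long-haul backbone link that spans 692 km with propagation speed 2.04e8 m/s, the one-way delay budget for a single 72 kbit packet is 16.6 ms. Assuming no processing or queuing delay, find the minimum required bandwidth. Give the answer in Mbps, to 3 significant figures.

5.45 Mbps

Propagation delay = 692000 / 204000000 = 3.39216 ms.
Transmission budget = 16.6 − 3.39216 = 13.2078 ms.
R ≥ L / t_tx = 72000 bits / 0.0132078 s = 5.45 Mbps.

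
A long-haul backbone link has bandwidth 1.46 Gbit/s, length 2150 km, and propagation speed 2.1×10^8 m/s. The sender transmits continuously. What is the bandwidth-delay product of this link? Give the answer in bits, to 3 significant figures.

Propagation delay = 2150000 / 210000000 = 0.0102381 s.
BDP = R × t_prop = 1460000000 × 0.0102381 = 14947600 bits.

14900000 bits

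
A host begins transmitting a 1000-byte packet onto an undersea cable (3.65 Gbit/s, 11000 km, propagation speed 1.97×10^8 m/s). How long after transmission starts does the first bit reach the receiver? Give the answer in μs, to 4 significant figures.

55840 μs

First bit experiences only propagation delay: d/s = 11000000/197000000 = 55840 μs.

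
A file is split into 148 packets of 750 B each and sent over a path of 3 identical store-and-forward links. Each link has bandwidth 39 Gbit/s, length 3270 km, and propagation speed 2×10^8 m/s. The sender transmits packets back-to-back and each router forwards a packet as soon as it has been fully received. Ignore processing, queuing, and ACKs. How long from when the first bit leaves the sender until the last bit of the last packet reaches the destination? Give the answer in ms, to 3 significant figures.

Per-hop transmission t_tx = L/R = 6000/39000000000 = 0.000153846 ms.
Per-hop propagation t_prop = 3270000/200000000 = 16.35 ms.
Pipeline fill: first packet needs 3·t_tx to clear all hops; remaining 147 packets each add one t_tx.
Total = (3+148-1)·t_tx + 3·t_prop = 150·0.000153846 + 3·16.35 = 49.1 ms.

49.1 ms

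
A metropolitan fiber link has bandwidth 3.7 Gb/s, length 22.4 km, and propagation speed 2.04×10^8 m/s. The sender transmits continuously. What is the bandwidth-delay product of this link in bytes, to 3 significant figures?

50800 bytes

Propagation delay = 22400 / 204000000 = 0.000109804 s.
BDP = R × t_prop = 3700000000 × 0.000109804 = 406275 bits.
In bytes: 406275/8 = 50800 bytes.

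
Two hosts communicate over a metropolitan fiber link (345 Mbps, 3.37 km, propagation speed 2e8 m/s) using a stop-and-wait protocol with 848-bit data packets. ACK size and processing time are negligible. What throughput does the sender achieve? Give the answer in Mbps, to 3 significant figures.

23.5 Mbps

t_tx = L/R = 848/345000000 = 2.45797e-06 s.
t_prop = 3370/200000000 = 1.685e-05 s; RTT = 3.37e-05 s.
Cycle = t_tx + RTT = 3.6158e-05 s.
Throughput = L / cycle = 848 / 3.6158e-05 = 23.5 Mbps.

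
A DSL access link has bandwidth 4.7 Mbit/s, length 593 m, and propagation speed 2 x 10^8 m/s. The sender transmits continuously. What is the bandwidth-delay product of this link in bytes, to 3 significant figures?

1.74 bytes

Propagation delay = 593 / 200000000 = 2.965e-06 s.
BDP = R × t_prop = 4700000 × 2.965e-06 = 13.9355 bits.
In bytes: 13.9355/8 = 1.74 bytes.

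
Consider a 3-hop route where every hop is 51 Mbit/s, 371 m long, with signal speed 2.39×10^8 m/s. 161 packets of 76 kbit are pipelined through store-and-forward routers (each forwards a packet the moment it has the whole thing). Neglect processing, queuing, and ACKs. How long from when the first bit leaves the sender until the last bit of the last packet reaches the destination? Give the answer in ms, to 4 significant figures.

Per-hop transmission t_tx = L/R = 76000/51000000 = 1.4902 ms.
Per-hop propagation t_prop = 371/239000000 = 0.0015523 ms.
Pipeline fill: first packet needs 3·t_tx to clear all hops; remaining 160 packets each add one t_tx.
Total = (3+161-1)·t_tx + 3·t_prop = 163·1.4902 + 3·0.0015523 = 242.9 ms.

242.9 ms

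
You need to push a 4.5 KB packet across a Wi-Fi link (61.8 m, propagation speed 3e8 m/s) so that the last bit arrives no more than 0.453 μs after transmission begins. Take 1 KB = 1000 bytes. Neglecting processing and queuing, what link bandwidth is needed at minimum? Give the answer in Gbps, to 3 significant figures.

146 Gbps

L = 36000 bits.
Propagation delay = 61.8 / 300000000 = 0.206 μs.
Transmission budget = 0.453 − 0.206 = 0.247 μs.
R ≥ L / t_tx = 36000 bits / 2.47e-07 s = 146 Gbps.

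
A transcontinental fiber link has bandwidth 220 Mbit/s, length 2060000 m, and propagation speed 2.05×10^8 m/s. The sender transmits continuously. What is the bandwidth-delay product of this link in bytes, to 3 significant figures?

276000 bytes

Propagation delay = 2060000 / 2.05e+08 = 0.0100488 s.
BDP = R × t_prop = 220000000 × 0.0100488 = 2210730 bits.
In bytes: 2210730/8 = 276000 bytes.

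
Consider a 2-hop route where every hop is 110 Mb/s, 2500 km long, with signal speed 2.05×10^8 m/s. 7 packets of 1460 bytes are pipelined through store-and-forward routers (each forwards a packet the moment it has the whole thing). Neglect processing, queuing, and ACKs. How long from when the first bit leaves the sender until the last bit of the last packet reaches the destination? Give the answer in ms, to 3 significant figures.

25.2 ms

Per-hop transmission t_tx = L/R = 11680/110000000 = 0.106182 ms.
Per-hop propagation t_prop = 2500000/2.05e+08 = 12.1951 ms.
Pipeline fill: first packet needs 2·t_tx to clear all hops; remaining 6 packets each add one t_tx.
Total = (2+7-1)·t_tx + 2·t_prop = 8·0.106182 + 2·12.1951 = 25.2 ms.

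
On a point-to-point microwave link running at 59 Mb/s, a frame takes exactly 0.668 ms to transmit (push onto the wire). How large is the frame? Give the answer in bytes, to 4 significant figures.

L = R × t_tx = 59000000 b/s × 0.000668 s = 39412 bits.
In bytes: 39412 / 8 = 4927 bytes.

4927 bytes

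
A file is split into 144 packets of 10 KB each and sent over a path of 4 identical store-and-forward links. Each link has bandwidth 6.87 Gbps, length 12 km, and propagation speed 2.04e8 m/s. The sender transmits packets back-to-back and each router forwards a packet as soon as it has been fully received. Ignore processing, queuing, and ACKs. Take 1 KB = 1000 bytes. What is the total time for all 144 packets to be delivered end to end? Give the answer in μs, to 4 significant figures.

1947 μs

Per-hop transmission t_tx = L/R = 80000/6870000000 = 11.6448 μs.
Per-hop propagation t_prop = 12000/204000000 = 58.8235 μs.
Pipeline fill: first packet needs 4·t_tx to clear all hops; remaining 143 packets each add one t_tx.
Total = (4+144-1)·t_tx + 4·t_prop = 147·11.6448 + 4·58.8235 = 1947 μs.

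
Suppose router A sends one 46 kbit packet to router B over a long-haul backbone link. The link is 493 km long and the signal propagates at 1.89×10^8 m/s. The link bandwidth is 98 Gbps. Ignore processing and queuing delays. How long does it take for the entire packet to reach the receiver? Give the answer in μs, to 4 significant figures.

2609 μs

L = 46000 bits.
Transmission delay = L/R = 46000 / 98000000000 = 0.469388 μs.
Propagation delay = d/s = 493000 m / 189000000 m/s = 2608.47 μs.
Total = 2609 μs.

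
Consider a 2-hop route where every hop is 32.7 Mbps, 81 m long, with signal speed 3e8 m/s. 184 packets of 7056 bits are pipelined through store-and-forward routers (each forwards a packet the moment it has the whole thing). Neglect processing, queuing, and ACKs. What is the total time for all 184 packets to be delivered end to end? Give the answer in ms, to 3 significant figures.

39.9 ms

Per-hop transmission t_tx = L/R = 7056/3.27e+07 = 0.21578 ms.
Per-hop propagation t_prop = 81/300000000 = 0.00027 ms.
Pipeline fill: first packet needs 2·t_tx to clear all hops; remaining 183 packets each add one t_tx.
Total = (2+184-1)·t_tx + 2·t_prop = 185·0.21578 + 2·0.00027 = 39.9 ms.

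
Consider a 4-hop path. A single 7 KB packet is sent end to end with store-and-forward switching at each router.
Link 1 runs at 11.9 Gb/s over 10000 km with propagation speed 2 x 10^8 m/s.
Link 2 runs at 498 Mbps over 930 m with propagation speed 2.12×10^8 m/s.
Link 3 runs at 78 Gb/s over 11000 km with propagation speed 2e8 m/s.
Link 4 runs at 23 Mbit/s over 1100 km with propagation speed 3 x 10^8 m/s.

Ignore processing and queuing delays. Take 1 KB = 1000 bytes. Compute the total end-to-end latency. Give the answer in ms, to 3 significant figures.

111 ms

L = 56000 bits.
Transmission delays (L/R per hop): 0.00470588, 0.11245, 0.000717949, 2.43478 ms; sum = 2.55266 ms.
Propagation delays (d/s per hop): 50, 0.00438679, 55, 3.66667 ms; sum = 108.671 ms.
End-to-end = 111 ms.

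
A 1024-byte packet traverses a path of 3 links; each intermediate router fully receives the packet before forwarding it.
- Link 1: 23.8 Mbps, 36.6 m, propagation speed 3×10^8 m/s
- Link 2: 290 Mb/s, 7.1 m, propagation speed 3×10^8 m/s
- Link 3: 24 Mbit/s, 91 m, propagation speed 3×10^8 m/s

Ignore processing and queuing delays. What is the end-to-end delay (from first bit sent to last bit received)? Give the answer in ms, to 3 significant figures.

L = 1024 × 8 = 8192 bits.
Transmission delays (L/R per hop): 0.344202, 0.0282483, 0.341333 ms; sum = 0.713783 ms.
Propagation delays (d/s per hop): 0.000122, 2.36667e-05, 0.000303333 ms; sum = 0.000449 ms.
End-to-end = 0.714 ms.

0.714 ms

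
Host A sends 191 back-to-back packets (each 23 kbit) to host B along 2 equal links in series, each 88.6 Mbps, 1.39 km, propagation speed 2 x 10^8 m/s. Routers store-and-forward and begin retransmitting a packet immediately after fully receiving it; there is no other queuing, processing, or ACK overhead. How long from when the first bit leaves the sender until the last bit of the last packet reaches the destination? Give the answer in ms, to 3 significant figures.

Per-hop transmission t_tx = L/R = 23000/88600000 = 0.259594 ms.
Per-hop propagation t_prop = 1390/200000000 = 0.00695 ms.
Pipeline fill: first packet needs 2·t_tx to clear all hops; remaining 190 packets each add one t_tx.
Total = (2+191-1)·t_tx + 2·t_prop = 192·0.259594 + 2·0.00695 = 49.9 ms.

49.9 ms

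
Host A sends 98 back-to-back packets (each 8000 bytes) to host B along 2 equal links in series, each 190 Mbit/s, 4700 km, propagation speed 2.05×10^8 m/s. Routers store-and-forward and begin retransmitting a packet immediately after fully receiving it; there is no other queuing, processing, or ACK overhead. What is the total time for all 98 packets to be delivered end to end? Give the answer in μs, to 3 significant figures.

79200 μs

Per-hop transmission t_tx = L/R = 64000/190000000 = 336.842 μs.
Per-hop propagation t_prop = 4700000/2.05e+08 = 22926.8 μs.
Pipeline fill: first packet needs 2·t_tx to clear all hops; remaining 97 packets each add one t_tx.
Total = (2+98-1)·t_tx + 2·t_prop = 99·336.842 + 2·22926.8 = 79200 μs.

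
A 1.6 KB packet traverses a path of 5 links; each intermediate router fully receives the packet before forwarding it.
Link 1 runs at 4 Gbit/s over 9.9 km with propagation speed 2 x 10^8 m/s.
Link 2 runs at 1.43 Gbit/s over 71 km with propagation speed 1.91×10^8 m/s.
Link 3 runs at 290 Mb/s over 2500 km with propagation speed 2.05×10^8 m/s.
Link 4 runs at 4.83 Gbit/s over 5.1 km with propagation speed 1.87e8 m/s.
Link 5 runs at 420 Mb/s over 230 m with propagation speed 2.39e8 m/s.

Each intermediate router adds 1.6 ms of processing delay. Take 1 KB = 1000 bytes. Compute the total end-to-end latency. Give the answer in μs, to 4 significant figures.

19130 μs

L = 12800 bits.
Transmission delays (L/R per hop): 3.2, 8.95105, 44.1379, 2.6501, 30.4762 μs; sum = 89.4153 μs.
Propagation delays (d/s per hop): 49.5, 371.728, 12195.1, 27.2727, 0.962343 μs; sum = 12644.6 μs.
Processing at 4 router(s): 4 × 1.6 ms = 6400 μs.
End-to-end = 19130 μs.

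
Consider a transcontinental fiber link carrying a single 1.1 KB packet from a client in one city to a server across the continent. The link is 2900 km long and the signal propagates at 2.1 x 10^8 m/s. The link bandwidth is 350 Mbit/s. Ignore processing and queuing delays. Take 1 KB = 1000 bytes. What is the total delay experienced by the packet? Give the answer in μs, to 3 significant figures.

13800 μs

L = 8800 bits.
Transmission delay = L/R = 8800 / 350000000 = 25.1429 μs.
Propagation delay = d/s = 2900000 m / 210000000 m/s = 13809.5 μs.
Total = 13800 μs.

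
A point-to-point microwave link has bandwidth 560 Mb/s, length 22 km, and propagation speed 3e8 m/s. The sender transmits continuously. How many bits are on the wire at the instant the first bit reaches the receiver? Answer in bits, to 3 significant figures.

41100 bits

Propagation delay = 22000 / 300000000 = 7.33333e-05 s.
BDP = R × t_prop = 560000000 × 7.33333e-05 = 41066.7 bits.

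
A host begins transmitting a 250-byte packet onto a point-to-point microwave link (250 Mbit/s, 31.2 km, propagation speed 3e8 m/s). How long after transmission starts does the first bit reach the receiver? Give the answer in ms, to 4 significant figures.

0.1040 ms

First bit experiences only propagation delay: d/s = 31200/300000000 = 0.1040 ms.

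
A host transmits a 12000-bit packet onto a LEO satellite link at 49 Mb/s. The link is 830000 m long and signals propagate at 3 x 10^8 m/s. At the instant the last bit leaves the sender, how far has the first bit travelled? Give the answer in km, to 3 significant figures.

t_tx = L/R = 12000/49000000 = 0.000244898 s.
Distance = s × t_tx = 300000000 × 0.000244898 = 73.5 km.

73.5 km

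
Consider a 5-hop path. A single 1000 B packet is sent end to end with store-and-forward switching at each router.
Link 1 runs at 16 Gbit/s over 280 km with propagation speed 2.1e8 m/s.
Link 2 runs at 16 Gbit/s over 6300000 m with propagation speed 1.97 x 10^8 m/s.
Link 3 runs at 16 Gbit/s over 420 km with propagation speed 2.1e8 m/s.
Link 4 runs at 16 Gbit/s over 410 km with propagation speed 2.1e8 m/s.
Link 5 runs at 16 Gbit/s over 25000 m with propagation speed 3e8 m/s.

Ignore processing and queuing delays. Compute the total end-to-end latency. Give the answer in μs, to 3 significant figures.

37400 μs

L = 1000 × 8 = 8000 bits.
Transmission delay per hop = L/R = 8000/16000000000 = 0.5 μs; 5 hops → 2.5 μs.
Propagation delays (d/s per hop): 1333.33, 31979.7, 2000, 1952.38, 83.3333 μs; sum = 37348.7 μs.
End-to-end = 37400 μs.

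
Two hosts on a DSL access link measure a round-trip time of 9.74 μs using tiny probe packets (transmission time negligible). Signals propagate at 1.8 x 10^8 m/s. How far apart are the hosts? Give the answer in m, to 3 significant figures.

One-way propagation = RTT/2 = 4.87 μs.
d = s × t = 180000000 × 4.87e-06 = 877 m.

877 m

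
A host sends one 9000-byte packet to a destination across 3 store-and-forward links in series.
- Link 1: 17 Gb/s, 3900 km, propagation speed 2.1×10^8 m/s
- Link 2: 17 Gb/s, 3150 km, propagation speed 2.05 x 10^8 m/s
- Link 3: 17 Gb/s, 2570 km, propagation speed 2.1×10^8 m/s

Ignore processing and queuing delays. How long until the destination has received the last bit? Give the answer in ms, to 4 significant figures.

L = 9000 × 8 = 72000 bits.
Transmission delay per hop = L/R = 72000/17000000000 = 0.00423529 ms; 3 hops → 0.0127059 ms.
Propagation delays (d/s per hop): 18.5714, 15.3659, 12.2381 ms; sum = 46.1754 ms.
End-to-end = 46.19 ms.

46.19 ms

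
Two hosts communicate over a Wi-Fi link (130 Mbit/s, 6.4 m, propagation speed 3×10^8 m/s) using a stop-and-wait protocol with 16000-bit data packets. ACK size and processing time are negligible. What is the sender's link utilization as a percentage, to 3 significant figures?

100 %

t_tx = L/R = 16000/130000000 = 0.000123077 s.
t_prop = 6.4/300000000 = 2.13333e-08 s; RTT = 4.26667e-08 s.
Cycle = t_tx + RTT = 0.00012312 s.
Utilization = t_tx / cycle = 0.000123077/0.00012312 = 100 %.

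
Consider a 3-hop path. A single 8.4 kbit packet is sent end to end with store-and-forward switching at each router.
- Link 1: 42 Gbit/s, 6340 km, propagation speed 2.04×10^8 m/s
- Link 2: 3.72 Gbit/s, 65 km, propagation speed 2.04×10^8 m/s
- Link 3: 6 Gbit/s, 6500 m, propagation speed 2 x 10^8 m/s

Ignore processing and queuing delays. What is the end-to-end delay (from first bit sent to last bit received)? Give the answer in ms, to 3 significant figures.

L = 8400 bits.
Transmission delays (L/R per hop): 0.0002, 0.00225806, 0.0014 ms; sum = 0.00385806 ms.
Propagation delays (d/s per hop): 31.0784, 0.318627, 0.0325 ms; sum = 31.4296 ms.
End-to-end = 31.4 ms.

31.4 ms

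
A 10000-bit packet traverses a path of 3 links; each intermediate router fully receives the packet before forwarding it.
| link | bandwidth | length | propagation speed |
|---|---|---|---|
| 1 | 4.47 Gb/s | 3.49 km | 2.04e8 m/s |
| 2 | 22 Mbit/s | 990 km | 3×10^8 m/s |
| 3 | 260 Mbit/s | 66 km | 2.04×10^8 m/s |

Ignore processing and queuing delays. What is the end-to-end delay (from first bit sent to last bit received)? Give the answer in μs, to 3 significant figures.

4140 μs

Transmission delays (L/R per hop): 2.23714, 454.545, 38.4615 μs; sum = 495.244 μs.
Propagation delays (d/s per hop): 17.1078, 3300, 323.529 μs; sum = 3640.64 μs.
End-to-end = 4140 μs.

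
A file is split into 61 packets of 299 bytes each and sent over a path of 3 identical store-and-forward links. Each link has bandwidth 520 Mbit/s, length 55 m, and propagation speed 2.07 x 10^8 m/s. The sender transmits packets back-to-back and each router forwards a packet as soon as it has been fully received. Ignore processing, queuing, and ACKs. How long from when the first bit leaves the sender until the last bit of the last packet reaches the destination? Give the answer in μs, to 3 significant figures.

291 μs

Per-hop transmission t_tx = L/R = 2392/520000000 = 4.6 μs.
Per-hop propagation t_prop = 55/2.07e+08 = 0.2657 μs.
Pipeline fill: first packet needs 3·t_tx to clear all hops; remaining 60 packets each add one t_tx.
Total = (3+61-1)·t_tx + 3·t_prop = 63·4.6 + 3·0.2657 = 291 μs.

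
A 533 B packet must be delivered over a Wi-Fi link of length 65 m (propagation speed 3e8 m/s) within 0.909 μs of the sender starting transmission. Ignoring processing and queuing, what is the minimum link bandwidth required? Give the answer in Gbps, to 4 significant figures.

6.159 Gbps

L = 4264 bits.
Propagation delay = 65 / 300000000 = 0.216667 μs.
Transmission budget = 0.909 − 0.216667 = 0.692333 μs.
R ≥ L / t_tx = 4264 bits / 6.92333e-07 s = 6.159 Gbps.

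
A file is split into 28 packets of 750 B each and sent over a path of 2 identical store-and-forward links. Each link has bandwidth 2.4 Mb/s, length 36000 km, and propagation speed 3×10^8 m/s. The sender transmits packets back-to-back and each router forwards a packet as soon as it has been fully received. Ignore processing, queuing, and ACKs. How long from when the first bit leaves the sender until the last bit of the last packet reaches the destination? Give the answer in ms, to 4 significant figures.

312.5 ms

Per-hop transmission t_tx = L/R = 6000/2400000 = 2.5 ms.
Per-hop propagation t_prop = 36000000/300000000 = 120 ms.
Pipeline fill: first packet needs 2·t_tx to clear all hops; remaining 27 packets each add one t_tx.
Total = (2+28-1)·t_tx + 2·t_prop = 29·2.5 + 2·120 = 312.5 ms.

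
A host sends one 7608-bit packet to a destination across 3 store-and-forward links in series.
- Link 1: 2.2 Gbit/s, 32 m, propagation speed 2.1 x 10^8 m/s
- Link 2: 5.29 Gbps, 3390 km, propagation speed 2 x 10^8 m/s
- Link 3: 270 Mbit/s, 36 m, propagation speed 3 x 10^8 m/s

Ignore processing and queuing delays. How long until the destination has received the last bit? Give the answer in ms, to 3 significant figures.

Transmission delays (L/R per hop): 0.00345818, 0.00143819, 0.0281778 ms; sum = 0.0330741 ms.
Propagation delays (d/s per hop): 0.000152381, 16.95, 0.00012 ms; sum = 16.9503 ms.
End-to-end = 17.0 ms.

17.0 ms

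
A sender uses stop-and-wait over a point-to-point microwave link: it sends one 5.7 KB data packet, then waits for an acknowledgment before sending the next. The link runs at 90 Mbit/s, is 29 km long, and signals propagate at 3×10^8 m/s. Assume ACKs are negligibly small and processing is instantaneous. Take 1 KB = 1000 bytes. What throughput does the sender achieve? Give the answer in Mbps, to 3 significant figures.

65.1 Mbps

t_tx = L/R = 45600/90000000 = 0.000506667 s.
t_prop = 29000/300000000 = 9.66667e-05 s; RTT = 0.000193333 s.
Cycle = t_tx + RTT = 0.0007 s.
Throughput = L / cycle = 45600 / 0.0007 = 65.1 Mbps.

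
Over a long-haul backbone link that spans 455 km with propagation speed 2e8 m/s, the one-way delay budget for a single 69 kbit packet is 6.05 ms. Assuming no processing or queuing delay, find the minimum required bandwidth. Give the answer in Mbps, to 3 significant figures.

18.3 Mbps

Propagation delay = 455000 / 200000000 = 2.275 ms.
Transmission budget = 6.05 − 2.275 = 3.775 ms.
R ≥ L / t_tx = 69000 bits / 0.003775 s = 18.3 Mbps.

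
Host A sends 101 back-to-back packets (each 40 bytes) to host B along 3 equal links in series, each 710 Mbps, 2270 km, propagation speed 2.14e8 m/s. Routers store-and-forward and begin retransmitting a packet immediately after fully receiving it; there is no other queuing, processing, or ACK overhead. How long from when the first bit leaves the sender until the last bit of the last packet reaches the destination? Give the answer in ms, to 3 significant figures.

31.9 ms

Per-hop transmission t_tx = L/R = 320/710000000 = 0.000450704 ms.
Per-hop propagation t_prop = 2270000/214000000 = 10.6075 ms.
Pipeline fill: first packet needs 3·t_tx to clear all hops; remaining 100 packets each add one t_tx.
Total = (3+101-1)·t_tx + 3·t_prop = 103·0.000450704 + 3·10.6075 = 31.9 ms.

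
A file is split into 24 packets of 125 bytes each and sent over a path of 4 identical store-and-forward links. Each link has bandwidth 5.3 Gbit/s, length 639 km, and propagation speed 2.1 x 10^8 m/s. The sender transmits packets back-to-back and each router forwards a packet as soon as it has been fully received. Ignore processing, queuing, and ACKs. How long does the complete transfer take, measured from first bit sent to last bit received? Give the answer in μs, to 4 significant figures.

Per-hop transmission t_tx = L/R = 1000/5300000000 = 0.188679 μs.
Per-hop propagation t_prop = 639000/210000000 = 3042.86 μs.
Pipeline fill: first packet needs 4·t_tx to clear all hops; remaining 23 packets each add one t_tx.
Total = (4+24-1)·t_tx + 4·t_prop = 27·0.188679 + 4·3042.86 = 12180 μs.

12180 μs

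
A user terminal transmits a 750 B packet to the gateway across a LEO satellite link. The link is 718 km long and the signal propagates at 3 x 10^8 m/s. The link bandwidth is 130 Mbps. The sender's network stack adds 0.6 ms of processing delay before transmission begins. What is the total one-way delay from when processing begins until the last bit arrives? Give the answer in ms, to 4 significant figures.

L = 750 × 8 = 6000 bits.
Transmission delay = L/R = 6000 / 130000000 = 0.0461538 ms.
Propagation delay = d/s = 718000 m / 300000000 m/s = 2.39333 ms.
Plus processing delay 0.6 ms = 0.6 ms.
Total = 3.039 ms.

3.039 ms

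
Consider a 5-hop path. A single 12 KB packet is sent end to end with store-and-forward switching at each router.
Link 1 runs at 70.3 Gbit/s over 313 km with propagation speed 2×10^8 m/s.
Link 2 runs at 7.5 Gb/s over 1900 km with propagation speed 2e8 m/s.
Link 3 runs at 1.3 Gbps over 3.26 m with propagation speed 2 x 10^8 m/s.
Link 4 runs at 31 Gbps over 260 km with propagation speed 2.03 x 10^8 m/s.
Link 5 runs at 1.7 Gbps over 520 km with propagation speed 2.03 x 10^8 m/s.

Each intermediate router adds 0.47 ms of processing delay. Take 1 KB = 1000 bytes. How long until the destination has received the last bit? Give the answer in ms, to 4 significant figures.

16.93 ms

L = 96000 bits.
Transmission delays (L/R per hop): 0.00136558, 0.0128, 0.0738462, 0.00309677, 0.0564706 ms; sum = 0.147579 ms.
Propagation delays (d/s per hop): 1.565, 9.5, 1.63e-05, 1.28079, 2.56158 ms; sum = 14.9074 ms.
Processing at 4 router(s): 4 × 0.47 ms = 1.88 ms.
End-to-end = 16.93 ms.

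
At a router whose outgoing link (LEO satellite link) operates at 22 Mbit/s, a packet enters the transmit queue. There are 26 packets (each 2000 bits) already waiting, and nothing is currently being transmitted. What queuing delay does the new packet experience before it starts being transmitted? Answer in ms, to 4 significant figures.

Each queued packet: L/R = 2000/22000000 = 0.0909091 ms.
26 queued → 2.36364 ms.
Queuing delay = 2.364 ms.

2.364 ms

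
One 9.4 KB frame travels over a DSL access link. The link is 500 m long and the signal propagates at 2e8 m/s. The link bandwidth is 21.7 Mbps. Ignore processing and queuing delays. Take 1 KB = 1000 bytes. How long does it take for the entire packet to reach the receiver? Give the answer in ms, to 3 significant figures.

L = 75200 bits.
Transmission delay = L/R = 75200 / 21700000 = 3.46544 ms.
Propagation delay = d/s = 500 m / 200000000 m/s = 0.0025 ms.
Total = 3.47 ms.

3.47 ms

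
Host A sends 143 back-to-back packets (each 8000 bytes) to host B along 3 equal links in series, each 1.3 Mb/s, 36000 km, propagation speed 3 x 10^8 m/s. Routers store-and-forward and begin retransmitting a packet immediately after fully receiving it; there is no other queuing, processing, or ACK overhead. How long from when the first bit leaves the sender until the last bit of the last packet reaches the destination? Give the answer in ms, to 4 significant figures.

Per-hop transmission t_tx = L/R = 64000/1300000 = 49.2308 ms.
Per-hop propagation t_prop = 36000000/300000000 = 120 ms.
Pipeline fill: first packet needs 3·t_tx to clear all hops; remaining 142 packets each add one t_tx.
Total = (3+143-1)·t_tx + 3·t_prop = 145·49.2308 + 3·120 = 7498 ms.

7498 ms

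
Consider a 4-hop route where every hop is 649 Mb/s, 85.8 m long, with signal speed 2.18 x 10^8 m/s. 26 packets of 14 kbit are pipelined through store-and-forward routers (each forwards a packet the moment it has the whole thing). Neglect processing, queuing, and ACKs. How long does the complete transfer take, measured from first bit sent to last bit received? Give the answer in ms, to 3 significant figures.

0.627 ms

Per-hop transmission t_tx = L/R = 14000/649000000 = 0.0215716 ms.
Per-hop propagation t_prop = 85.8/2.18e+08 = 0.000393578 ms.
Pipeline fill: first packet needs 4·t_tx to clear all hops; remaining 25 packets each add one t_tx.
Total = (4+26-1)·t_tx + 4·t_prop = 29·0.0215716 + 4·0.000393578 = 0.627 ms.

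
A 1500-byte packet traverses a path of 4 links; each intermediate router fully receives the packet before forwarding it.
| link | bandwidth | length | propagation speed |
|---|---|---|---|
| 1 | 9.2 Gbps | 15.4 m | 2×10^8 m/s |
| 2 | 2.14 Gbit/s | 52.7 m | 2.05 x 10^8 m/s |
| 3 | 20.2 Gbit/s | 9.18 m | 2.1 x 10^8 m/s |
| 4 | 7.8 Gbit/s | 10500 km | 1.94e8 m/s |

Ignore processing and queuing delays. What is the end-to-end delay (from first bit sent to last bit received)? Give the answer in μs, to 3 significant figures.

L = 1500 × 8 = 12000 bits.
Transmission delays (L/R per hop): 1.30435, 5.60748, 0.594059, 1.53846 μs; sum = 9.04435 μs.
Propagation delays (d/s per hop): 0.077, 0.257073, 0.0437143, 54123.7 μs; sum = 54124.1 μs.
End-to-end = 54100 μs.

54100 μs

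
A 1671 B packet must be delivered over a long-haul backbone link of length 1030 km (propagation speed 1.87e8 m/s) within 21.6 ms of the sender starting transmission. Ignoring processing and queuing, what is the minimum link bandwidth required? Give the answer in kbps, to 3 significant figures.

L = 13368 bits.
Propagation delay = 1030000 / 187000000 = 5.50802 ms.
Transmission budget = 21.6 − 5.50802 = 16.092 ms.
R ≥ L / t_tx = 13368 bits / 0.016092 s = 831 kbps.

831 kbps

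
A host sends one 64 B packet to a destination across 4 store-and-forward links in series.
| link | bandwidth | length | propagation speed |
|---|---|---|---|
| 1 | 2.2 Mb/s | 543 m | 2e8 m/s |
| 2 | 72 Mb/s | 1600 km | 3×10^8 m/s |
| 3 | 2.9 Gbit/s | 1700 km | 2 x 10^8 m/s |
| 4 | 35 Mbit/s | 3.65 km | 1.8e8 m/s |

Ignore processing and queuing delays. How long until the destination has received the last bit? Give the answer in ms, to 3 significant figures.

14.1 ms

L = 64 × 8 = 512 bits.
Transmission delays (L/R per hop): 0.232727, 0.00711111, 0.000176552, 0.0146286 ms; sum = 0.254644 ms.
Propagation delays (d/s per hop): 0.002715, 5.33333, 8.5, 0.0202778 ms; sum = 13.8563 ms.
End-to-end = 14.1 ms.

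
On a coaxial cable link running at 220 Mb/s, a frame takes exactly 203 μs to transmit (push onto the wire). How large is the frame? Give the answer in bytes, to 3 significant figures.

5580 bytes

L = R × t_tx = 220000000 b/s × 0.000203 s = 44660 bits.
In bytes: 44660 / 8 = 5580 bytes.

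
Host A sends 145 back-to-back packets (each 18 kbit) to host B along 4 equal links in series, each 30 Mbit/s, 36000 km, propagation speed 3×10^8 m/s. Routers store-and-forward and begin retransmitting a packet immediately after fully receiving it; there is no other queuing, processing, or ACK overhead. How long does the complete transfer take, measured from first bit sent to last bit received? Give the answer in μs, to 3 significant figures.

569000 μs

Per-hop transmission t_tx = L/R = 18000/30000000 = 600 μs.
Per-hop propagation t_prop = 36000000/300000000 = 120000 μs.
Pipeline fill: first packet needs 4·t_tx to clear all hops; remaining 144 packets each add one t_tx.
Total = (4+145-1)·t_tx + 4·t_prop = 148·600 + 4·120000 = 569000 μs.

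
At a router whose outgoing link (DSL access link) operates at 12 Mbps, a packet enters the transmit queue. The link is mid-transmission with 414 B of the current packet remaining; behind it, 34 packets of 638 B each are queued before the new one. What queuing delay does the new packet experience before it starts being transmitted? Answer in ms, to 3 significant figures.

Each queued packet: L/R = 5104/12000000 = 0.425333 ms.
34 queued → 14.4613 ms.
Plus remaining 3312 bits of current packet: 0.276 ms.
Queuing delay = 14.7 ms.

14.7 ms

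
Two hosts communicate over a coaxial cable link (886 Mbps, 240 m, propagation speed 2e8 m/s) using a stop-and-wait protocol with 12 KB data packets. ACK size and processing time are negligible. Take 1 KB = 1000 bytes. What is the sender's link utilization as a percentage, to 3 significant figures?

97.8 %

t_tx = L/R = 96000/886000000 = 0.000108352 s.
t_prop = 240/200000000 = 1.2e-06 s; RTT = 2.4e-06 s.
Cycle = t_tx + RTT = 0.000110752 s.
Utilization = t_tx / cycle = 0.000108352/0.000110752 = 97.8 %.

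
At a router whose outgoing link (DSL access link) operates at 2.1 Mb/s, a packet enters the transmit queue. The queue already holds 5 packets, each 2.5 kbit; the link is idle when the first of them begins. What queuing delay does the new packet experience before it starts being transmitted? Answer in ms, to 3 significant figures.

Each queued packet: L/R = 2500/2100000 = 1.19048 ms.
5 queued → 5.95238 ms.
Queuing delay = 5.95 ms.

5.95 ms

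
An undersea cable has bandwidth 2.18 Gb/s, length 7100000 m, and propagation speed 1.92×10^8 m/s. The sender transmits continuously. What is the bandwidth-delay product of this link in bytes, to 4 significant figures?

10080000 bytes

Propagation delay = 7100000 / 192000000 = 0.0369792 s.
BDP = R × t_prop = 2180000000 × 0.0369792 = 80614600 bits.
In bytes: 80614600/8 = 10080000 bytes.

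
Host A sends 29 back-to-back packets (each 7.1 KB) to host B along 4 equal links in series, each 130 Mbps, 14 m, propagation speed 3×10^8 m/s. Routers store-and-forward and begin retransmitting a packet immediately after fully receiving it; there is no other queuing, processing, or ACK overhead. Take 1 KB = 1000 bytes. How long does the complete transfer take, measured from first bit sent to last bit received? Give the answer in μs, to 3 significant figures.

14000 μs

Per-hop transmission t_tx = L/R = 56800/130000000 = 436.923 μs.
Per-hop propagation t_prop = 14/300000000 = 0.0466667 μs.
Pipeline fill: first packet needs 4·t_tx to clear all hops; remaining 28 packets each add one t_tx.
Total = (4+29-1)·t_tx + 4·t_prop = 32·436.923 + 4·0.0466667 = 14000 μs.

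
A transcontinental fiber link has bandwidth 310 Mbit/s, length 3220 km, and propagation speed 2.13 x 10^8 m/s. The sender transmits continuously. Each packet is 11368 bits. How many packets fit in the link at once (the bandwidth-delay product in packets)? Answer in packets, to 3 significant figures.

Propagation delay = 3220000 / 213000000 = 0.0151174 s.
BDP = R × t_prop = 310000000 × 0.0151174 = 4686380 bits.
In packets of 11368 bits: 412 packets.

412 packets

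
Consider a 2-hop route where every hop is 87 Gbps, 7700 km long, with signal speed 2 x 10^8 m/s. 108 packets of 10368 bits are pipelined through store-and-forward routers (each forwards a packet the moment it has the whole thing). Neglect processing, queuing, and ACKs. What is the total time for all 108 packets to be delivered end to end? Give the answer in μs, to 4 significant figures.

77010 μs

Per-hop transmission t_tx = L/R = 10368/87000000000 = 0.119172 μs.
Per-hop propagation t_prop = 7700000/200000000 = 38500 μs.
Pipeline fill: first packet needs 2·t_tx to clear all hops; remaining 107 packets each add one t_tx.
Total = (2+108-1)·t_tx + 2·t_prop = 109·0.119172 + 2·38500 = 77010 μs.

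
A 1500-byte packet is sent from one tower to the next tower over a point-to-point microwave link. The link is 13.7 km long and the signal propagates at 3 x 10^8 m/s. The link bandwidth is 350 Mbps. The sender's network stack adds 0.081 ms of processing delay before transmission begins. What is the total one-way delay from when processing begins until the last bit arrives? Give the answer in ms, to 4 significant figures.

L = 1500 × 8 = 12000 bits.
Transmission delay = L/R = 12000 / 350000000 = 0.0342857 ms.
Propagation delay = d/s = 13700 m / 300000000 m/s = 0.0456667 ms.
Plus processing delay 0.081 ms = 0.081 ms.
Total = 0.1610 ms.

0.1610 ms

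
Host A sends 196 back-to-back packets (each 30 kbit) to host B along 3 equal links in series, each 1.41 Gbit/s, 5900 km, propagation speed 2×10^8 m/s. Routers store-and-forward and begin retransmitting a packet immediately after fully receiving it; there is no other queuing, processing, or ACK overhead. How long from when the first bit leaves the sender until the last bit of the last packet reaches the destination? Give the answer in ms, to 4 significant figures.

92.71 ms

Per-hop transmission t_tx = L/R = 30000/1410000000 = 0.0212766 ms.
Per-hop propagation t_prop = 5900000/200000000 = 29.5 ms.
Pipeline fill: first packet needs 3·t_tx to clear all hops; remaining 195 packets each add one t_tx.
Total = (3+196-1)·t_tx + 3·t_prop = 198·0.0212766 + 3·29.5 = 92.71 ms.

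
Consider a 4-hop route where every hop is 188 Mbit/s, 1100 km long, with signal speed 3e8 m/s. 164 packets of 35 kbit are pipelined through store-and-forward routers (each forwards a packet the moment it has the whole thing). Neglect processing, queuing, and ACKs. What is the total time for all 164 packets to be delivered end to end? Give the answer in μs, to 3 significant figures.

Per-hop transmission t_tx = L/R = 35000/188000000 = 186.17 μs.
Per-hop propagation t_prop = 1100000/300000000 = 3666.67 μs.
Pipeline fill: first packet needs 4·t_tx to clear all hops; remaining 163 packets each add one t_tx.
Total = (4+164-1)·t_tx + 4·t_prop = 167·186.17 + 4·3666.67 = 45800 μs.

45800 μs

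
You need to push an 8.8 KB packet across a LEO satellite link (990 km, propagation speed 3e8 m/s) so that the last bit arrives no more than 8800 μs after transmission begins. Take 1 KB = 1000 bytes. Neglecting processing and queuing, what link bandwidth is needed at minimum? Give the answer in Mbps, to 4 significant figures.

12.80 Mbps

L = 70400 bits.
Propagation delay = 990000 / 300000000 = 3300 μs.
Transmission budget = 8800 − 3300 = 5500 μs.
R ≥ L / t_tx = 70400 bits / 0.0055 s = 12.80 Mbps.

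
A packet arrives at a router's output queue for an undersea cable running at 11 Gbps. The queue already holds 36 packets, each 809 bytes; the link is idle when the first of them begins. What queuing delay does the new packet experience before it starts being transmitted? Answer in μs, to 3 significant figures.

21.2 μs

Each queued packet: L/R = 6472/11000000000 = 0.588364 μs.
36 queued → 21.1811 μs.
Queuing delay = 21.2 μs.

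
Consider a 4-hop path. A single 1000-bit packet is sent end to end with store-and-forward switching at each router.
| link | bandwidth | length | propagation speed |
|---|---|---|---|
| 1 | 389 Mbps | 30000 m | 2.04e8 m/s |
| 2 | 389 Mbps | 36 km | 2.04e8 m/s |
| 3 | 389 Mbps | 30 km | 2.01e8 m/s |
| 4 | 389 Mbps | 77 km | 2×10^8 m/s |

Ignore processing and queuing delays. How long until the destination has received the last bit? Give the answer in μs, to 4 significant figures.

Transmission delay per hop = L/R = 1000/389000000 = 2.57069 μs; 4 hops → 10.2828 μs.
Propagation delays (d/s per hop): 147.059, 176.471, 149.254, 385 μs; sum = 857.783 μs.
End-to-end = 868.1 μs.

868.1 μs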